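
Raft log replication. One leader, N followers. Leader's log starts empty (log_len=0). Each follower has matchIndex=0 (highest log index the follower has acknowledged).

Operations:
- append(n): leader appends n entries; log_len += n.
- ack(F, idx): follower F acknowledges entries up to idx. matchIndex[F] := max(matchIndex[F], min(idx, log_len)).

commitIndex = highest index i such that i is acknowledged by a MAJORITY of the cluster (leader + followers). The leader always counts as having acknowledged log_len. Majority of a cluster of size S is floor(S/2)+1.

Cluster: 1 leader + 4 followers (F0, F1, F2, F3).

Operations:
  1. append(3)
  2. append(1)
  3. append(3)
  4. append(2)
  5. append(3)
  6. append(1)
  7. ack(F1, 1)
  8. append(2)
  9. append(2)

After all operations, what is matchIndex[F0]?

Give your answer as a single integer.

Answer: 0

Derivation:
Op 1: append 3 -> log_len=3
Op 2: append 1 -> log_len=4
Op 3: append 3 -> log_len=7
Op 4: append 2 -> log_len=9
Op 5: append 3 -> log_len=12
Op 6: append 1 -> log_len=13
Op 7: F1 acks idx 1 -> match: F0=0 F1=1 F2=0 F3=0; commitIndex=0
Op 8: append 2 -> log_len=15
Op 9: append 2 -> log_len=17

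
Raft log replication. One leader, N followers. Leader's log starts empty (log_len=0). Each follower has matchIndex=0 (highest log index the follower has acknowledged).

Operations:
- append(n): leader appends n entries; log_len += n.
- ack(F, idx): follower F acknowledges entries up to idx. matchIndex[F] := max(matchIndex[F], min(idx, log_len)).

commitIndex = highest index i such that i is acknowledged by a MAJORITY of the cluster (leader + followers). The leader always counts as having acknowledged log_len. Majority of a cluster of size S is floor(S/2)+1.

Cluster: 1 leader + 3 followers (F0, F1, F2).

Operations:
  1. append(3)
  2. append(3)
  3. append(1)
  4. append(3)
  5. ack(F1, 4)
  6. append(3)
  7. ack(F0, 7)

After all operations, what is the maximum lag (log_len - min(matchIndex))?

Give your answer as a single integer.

Answer: 13

Derivation:
Op 1: append 3 -> log_len=3
Op 2: append 3 -> log_len=6
Op 3: append 1 -> log_len=7
Op 4: append 3 -> log_len=10
Op 5: F1 acks idx 4 -> match: F0=0 F1=4 F2=0; commitIndex=0
Op 6: append 3 -> log_len=13
Op 7: F0 acks idx 7 -> match: F0=7 F1=4 F2=0; commitIndex=4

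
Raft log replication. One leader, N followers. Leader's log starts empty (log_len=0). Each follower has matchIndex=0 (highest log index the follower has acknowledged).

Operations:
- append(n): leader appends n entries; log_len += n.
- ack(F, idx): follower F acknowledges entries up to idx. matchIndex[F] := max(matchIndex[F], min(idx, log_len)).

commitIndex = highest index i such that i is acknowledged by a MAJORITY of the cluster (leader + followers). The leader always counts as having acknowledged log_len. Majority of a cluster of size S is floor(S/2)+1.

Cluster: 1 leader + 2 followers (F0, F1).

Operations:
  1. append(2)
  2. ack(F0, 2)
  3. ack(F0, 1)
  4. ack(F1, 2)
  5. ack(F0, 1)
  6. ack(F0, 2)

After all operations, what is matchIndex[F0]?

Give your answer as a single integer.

Op 1: append 2 -> log_len=2
Op 2: F0 acks idx 2 -> match: F0=2 F1=0; commitIndex=2
Op 3: F0 acks idx 1 -> match: F0=2 F1=0; commitIndex=2
Op 4: F1 acks idx 2 -> match: F0=2 F1=2; commitIndex=2
Op 5: F0 acks idx 1 -> match: F0=2 F1=2; commitIndex=2
Op 6: F0 acks idx 2 -> match: F0=2 F1=2; commitIndex=2

Answer: 2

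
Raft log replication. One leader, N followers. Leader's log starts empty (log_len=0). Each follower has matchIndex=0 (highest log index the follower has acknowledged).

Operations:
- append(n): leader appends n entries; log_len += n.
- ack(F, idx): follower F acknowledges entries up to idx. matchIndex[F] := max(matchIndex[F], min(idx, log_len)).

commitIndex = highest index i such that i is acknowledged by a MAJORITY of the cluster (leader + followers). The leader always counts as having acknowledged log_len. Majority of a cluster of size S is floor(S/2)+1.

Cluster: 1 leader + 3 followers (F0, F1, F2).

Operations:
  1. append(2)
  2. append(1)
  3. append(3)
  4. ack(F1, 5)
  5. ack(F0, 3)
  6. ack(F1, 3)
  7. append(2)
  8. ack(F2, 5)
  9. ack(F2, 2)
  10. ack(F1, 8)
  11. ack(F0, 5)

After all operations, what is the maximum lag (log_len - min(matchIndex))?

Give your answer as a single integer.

Op 1: append 2 -> log_len=2
Op 2: append 1 -> log_len=3
Op 3: append 3 -> log_len=6
Op 4: F1 acks idx 5 -> match: F0=0 F1=5 F2=0; commitIndex=0
Op 5: F0 acks idx 3 -> match: F0=3 F1=5 F2=0; commitIndex=3
Op 6: F1 acks idx 3 -> match: F0=3 F1=5 F2=0; commitIndex=3
Op 7: append 2 -> log_len=8
Op 8: F2 acks idx 5 -> match: F0=3 F1=5 F2=5; commitIndex=5
Op 9: F2 acks idx 2 -> match: F0=3 F1=5 F2=5; commitIndex=5
Op 10: F1 acks idx 8 -> match: F0=3 F1=8 F2=5; commitIndex=5
Op 11: F0 acks idx 5 -> match: F0=5 F1=8 F2=5; commitIndex=5

Answer: 3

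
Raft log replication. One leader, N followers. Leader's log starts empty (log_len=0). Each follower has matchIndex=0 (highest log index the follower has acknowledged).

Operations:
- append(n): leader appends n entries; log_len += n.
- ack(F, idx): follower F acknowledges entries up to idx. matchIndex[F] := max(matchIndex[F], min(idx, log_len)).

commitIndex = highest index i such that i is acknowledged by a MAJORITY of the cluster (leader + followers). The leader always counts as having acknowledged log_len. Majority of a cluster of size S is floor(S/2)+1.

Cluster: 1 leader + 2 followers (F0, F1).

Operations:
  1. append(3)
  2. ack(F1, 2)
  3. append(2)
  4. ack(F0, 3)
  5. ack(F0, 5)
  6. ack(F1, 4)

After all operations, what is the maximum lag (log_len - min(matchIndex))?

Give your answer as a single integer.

Answer: 1

Derivation:
Op 1: append 3 -> log_len=3
Op 2: F1 acks idx 2 -> match: F0=0 F1=2; commitIndex=2
Op 3: append 2 -> log_len=5
Op 4: F0 acks idx 3 -> match: F0=3 F1=2; commitIndex=3
Op 5: F0 acks idx 5 -> match: F0=5 F1=2; commitIndex=5
Op 6: F1 acks idx 4 -> match: F0=5 F1=4; commitIndex=5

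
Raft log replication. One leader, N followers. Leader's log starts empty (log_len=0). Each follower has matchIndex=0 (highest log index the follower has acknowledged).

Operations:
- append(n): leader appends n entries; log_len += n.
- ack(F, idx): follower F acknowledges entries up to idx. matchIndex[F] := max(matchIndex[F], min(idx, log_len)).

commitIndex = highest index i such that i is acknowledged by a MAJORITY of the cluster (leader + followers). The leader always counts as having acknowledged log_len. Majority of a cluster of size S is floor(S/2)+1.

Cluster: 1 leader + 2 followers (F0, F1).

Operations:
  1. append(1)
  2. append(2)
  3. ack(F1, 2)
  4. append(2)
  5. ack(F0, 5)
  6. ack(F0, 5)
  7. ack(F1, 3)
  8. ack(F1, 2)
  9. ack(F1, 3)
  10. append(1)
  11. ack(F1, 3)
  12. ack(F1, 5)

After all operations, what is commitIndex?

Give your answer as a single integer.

Op 1: append 1 -> log_len=1
Op 2: append 2 -> log_len=3
Op 3: F1 acks idx 2 -> match: F0=0 F1=2; commitIndex=2
Op 4: append 2 -> log_len=5
Op 5: F0 acks idx 5 -> match: F0=5 F1=2; commitIndex=5
Op 6: F0 acks idx 5 -> match: F0=5 F1=2; commitIndex=5
Op 7: F1 acks idx 3 -> match: F0=5 F1=3; commitIndex=5
Op 8: F1 acks idx 2 -> match: F0=5 F1=3; commitIndex=5
Op 9: F1 acks idx 3 -> match: F0=5 F1=3; commitIndex=5
Op 10: append 1 -> log_len=6
Op 11: F1 acks idx 3 -> match: F0=5 F1=3; commitIndex=5
Op 12: F1 acks idx 5 -> match: F0=5 F1=5; commitIndex=5

Answer: 5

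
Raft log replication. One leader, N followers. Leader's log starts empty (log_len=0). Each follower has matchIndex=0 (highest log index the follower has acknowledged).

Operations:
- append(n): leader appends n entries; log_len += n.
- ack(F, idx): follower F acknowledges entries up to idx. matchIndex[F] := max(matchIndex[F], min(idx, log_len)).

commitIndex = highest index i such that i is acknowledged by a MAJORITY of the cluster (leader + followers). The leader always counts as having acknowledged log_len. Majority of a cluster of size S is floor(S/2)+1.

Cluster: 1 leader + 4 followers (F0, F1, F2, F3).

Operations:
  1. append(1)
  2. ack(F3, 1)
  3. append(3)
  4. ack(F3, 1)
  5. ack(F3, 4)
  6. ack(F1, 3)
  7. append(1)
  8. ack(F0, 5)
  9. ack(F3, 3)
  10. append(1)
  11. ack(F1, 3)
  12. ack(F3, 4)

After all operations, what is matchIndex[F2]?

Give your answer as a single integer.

Answer: 0

Derivation:
Op 1: append 1 -> log_len=1
Op 2: F3 acks idx 1 -> match: F0=0 F1=0 F2=0 F3=1; commitIndex=0
Op 3: append 3 -> log_len=4
Op 4: F3 acks idx 1 -> match: F0=0 F1=0 F2=0 F3=1; commitIndex=0
Op 5: F3 acks idx 4 -> match: F0=0 F1=0 F2=0 F3=4; commitIndex=0
Op 6: F1 acks idx 3 -> match: F0=0 F1=3 F2=0 F3=4; commitIndex=3
Op 7: append 1 -> log_len=5
Op 8: F0 acks idx 5 -> match: F0=5 F1=3 F2=0 F3=4; commitIndex=4
Op 9: F3 acks idx 3 -> match: F0=5 F1=3 F2=0 F3=4; commitIndex=4
Op 10: append 1 -> log_len=6
Op 11: F1 acks idx 3 -> match: F0=5 F1=3 F2=0 F3=4; commitIndex=4
Op 12: F3 acks idx 4 -> match: F0=5 F1=3 F2=0 F3=4; commitIndex=4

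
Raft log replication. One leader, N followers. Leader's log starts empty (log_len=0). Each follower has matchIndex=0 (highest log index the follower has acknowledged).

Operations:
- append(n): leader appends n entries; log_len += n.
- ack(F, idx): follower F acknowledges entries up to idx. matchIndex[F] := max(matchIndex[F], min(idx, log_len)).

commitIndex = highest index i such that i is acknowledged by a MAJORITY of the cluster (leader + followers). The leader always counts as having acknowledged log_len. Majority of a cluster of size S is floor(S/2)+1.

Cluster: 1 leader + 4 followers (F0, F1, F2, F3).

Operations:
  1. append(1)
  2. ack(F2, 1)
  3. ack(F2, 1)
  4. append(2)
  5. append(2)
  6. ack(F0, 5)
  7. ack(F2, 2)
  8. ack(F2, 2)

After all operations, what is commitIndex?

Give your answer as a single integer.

Answer: 2

Derivation:
Op 1: append 1 -> log_len=1
Op 2: F2 acks idx 1 -> match: F0=0 F1=0 F2=1 F3=0; commitIndex=0
Op 3: F2 acks idx 1 -> match: F0=0 F1=0 F2=1 F3=0; commitIndex=0
Op 4: append 2 -> log_len=3
Op 5: append 2 -> log_len=5
Op 6: F0 acks idx 5 -> match: F0=5 F1=0 F2=1 F3=0; commitIndex=1
Op 7: F2 acks idx 2 -> match: F0=5 F1=0 F2=2 F3=0; commitIndex=2
Op 8: F2 acks idx 2 -> match: F0=5 F1=0 F2=2 F3=0; commitIndex=2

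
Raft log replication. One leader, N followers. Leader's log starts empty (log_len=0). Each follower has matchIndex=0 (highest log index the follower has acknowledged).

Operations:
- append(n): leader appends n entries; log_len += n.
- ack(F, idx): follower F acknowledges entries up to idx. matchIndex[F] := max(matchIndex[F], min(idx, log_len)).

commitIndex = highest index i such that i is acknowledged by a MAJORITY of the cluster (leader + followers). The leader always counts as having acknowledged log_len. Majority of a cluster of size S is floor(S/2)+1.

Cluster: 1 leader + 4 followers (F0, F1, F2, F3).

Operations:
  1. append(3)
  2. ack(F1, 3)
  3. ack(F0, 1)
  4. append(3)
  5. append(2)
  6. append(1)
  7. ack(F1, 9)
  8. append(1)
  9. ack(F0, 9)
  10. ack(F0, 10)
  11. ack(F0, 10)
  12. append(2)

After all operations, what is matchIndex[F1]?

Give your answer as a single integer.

Answer: 9

Derivation:
Op 1: append 3 -> log_len=3
Op 2: F1 acks idx 3 -> match: F0=0 F1=3 F2=0 F3=0; commitIndex=0
Op 3: F0 acks idx 1 -> match: F0=1 F1=3 F2=0 F3=0; commitIndex=1
Op 4: append 3 -> log_len=6
Op 5: append 2 -> log_len=8
Op 6: append 1 -> log_len=9
Op 7: F1 acks idx 9 -> match: F0=1 F1=9 F2=0 F3=0; commitIndex=1
Op 8: append 1 -> log_len=10
Op 9: F0 acks idx 9 -> match: F0=9 F1=9 F2=0 F3=0; commitIndex=9
Op 10: F0 acks idx 10 -> match: F0=10 F1=9 F2=0 F3=0; commitIndex=9
Op 11: F0 acks idx 10 -> match: F0=10 F1=9 F2=0 F3=0; commitIndex=9
Op 12: append 2 -> log_len=12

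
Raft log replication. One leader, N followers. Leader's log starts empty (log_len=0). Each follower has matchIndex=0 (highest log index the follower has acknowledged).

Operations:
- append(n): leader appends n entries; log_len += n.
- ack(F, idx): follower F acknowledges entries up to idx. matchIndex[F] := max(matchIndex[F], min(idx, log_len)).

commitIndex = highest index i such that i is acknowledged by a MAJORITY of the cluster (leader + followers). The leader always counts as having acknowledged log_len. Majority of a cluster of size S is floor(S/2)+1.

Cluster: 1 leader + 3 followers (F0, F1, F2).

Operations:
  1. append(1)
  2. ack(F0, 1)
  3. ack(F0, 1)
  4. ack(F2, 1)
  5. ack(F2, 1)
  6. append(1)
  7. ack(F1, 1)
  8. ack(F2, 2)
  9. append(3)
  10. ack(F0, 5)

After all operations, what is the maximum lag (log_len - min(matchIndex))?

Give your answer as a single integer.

Op 1: append 1 -> log_len=1
Op 2: F0 acks idx 1 -> match: F0=1 F1=0 F2=0; commitIndex=0
Op 3: F0 acks idx 1 -> match: F0=1 F1=0 F2=0; commitIndex=0
Op 4: F2 acks idx 1 -> match: F0=1 F1=0 F2=1; commitIndex=1
Op 5: F2 acks idx 1 -> match: F0=1 F1=0 F2=1; commitIndex=1
Op 6: append 1 -> log_len=2
Op 7: F1 acks idx 1 -> match: F0=1 F1=1 F2=1; commitIndex=1
Op 8: F2 acks idx 2 -> match: F0=1 F1=1 F2=2; commitIndex=1
Op 9: append 3 -> log_len=5
Op 10: F0 acks idx 5 -> match: F0=5 F1=1 F2=2; commitIndex=2

Answer: 4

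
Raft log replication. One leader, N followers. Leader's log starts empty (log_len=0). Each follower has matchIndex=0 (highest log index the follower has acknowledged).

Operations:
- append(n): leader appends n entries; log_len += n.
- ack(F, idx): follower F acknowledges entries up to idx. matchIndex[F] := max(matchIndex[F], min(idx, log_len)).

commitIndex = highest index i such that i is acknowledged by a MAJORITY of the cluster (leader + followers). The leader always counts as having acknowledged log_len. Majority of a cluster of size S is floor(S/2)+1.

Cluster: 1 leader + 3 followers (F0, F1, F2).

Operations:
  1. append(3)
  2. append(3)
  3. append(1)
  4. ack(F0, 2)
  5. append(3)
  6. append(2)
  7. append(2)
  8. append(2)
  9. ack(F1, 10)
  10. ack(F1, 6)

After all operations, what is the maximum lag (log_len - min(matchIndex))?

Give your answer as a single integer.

Op 1: append 3 -> log_len=3
Op 2: append 3 -> log_len=6
Op 3: append 1 -> log_len=7
Op 4: F0 acks idx 2 -> match: F0=2 F1=0 F2=0; commitIndex=0
Op 5: append 3 -> log_len=10
Op 6: append 2 -> log_len=12
Op 7: append 2 -> log_len=14
Op 8: append 2 -> log_len=16
Op 9: F1 acks idx 10 -> match: F0=2 F1=10 F2=0; commitIndex=2
Op 10: F1 acks idx 6 -> match: F0=2 F1=10 F2=0; commitIndex=2

Answer: 16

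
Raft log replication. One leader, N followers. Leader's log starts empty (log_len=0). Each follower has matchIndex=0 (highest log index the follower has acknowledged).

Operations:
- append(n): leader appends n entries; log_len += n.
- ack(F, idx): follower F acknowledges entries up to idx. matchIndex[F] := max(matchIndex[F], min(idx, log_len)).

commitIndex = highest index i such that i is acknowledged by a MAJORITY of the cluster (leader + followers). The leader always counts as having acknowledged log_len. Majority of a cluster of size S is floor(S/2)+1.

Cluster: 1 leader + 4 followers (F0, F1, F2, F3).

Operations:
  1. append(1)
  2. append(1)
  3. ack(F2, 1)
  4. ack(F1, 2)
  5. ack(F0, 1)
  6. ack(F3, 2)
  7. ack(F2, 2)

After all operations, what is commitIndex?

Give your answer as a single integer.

Answer: 2

Derivation:
Op 1: append 1 -> log_len=1
Op 2: append 1 -> log_len=2
Op 3: F2 acks idx 1 -> match: F0=0 F1=0 F2=1 F3=0; commitIndex=0
Op 4: F1 acks idx 2 -> match: F0=0 F1=2 F2=1 F3=0; commitIndex=1
Op 5: F0 acks idx 1 -> match: F0=1 F1=2 F2=1 F3=0; commitIndex=1
Op 6: F3 acks idx 2 -> match: F0=1 F1=2 F2=1 F3=2; commitIndex=2
Op 7: F2 acks idx 2 -> match: F0=1 F1=2 F2=2 F3=2; commitIndex=2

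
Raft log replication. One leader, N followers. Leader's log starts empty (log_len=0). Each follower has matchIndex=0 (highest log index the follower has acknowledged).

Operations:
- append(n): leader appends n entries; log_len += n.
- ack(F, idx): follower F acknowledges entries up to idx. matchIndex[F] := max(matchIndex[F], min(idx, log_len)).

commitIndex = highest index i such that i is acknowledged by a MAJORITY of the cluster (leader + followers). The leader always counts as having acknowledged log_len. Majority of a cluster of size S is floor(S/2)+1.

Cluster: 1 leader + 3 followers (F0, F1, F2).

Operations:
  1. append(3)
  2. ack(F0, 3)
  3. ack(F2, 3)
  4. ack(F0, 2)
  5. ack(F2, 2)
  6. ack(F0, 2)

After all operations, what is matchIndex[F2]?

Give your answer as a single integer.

Op 1: append 3 -> log_len=3
Op 2: F0 acks idx 3 -> match: F0=3 F1=0 F2=0; commitIndex=0
Op 3: F2 acks idx 3 -> match: F0=3 F1=0 F2=3; commitIndex=3
Op 4: F0 acks idx 2 -> match: F0=3 F1=0 F2=3; commitIndex=3
Op 5: F2 acks idx 2 -> match: F0=3 F1=0 F2=3; commitIndex=3
Op 6: F0 acks idx 2 -> match: F0=3 F1=0 F2=3; commitIndex=3

Answer: 3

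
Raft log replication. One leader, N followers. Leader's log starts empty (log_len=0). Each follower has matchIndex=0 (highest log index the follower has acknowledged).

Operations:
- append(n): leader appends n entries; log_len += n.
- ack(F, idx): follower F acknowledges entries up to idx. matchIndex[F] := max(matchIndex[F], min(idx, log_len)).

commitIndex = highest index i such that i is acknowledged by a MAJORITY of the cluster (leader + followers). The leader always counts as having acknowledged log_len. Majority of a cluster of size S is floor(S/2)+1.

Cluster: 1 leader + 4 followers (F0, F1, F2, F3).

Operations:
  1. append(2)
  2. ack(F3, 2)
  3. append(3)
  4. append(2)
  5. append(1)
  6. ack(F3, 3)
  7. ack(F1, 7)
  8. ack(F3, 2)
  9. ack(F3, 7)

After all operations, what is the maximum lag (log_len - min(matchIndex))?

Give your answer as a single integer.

Op 1: append 2 -> log_len=2
Op 2: F3 acks idx 2 -> match: F0=0 F1=0 F2=0 F3=2; commitIndex=0
Op 3: append 3 -> log_len=5
Op 4: append 2 -> log_len=7
Op 5: append 1 -> log_len=8
Op 6: F3 acks idx 3 -> match: F0=0 F1=0 F2=0 F3=3; commitIndex=0
Op 7: F1 acks idx 7 -> match: F0=0 F1=7 F2=0 F3=3; commitIndex=3
Op 8: F3 acks idx 2 -> match: F0=0 F1=7 F2=0 F3=3; commitIndex=3
Op 9: F3 acks idx 7 -> match: F0=0 F1=7 F2=0 F3=7; commitIndex=7

Answer: 8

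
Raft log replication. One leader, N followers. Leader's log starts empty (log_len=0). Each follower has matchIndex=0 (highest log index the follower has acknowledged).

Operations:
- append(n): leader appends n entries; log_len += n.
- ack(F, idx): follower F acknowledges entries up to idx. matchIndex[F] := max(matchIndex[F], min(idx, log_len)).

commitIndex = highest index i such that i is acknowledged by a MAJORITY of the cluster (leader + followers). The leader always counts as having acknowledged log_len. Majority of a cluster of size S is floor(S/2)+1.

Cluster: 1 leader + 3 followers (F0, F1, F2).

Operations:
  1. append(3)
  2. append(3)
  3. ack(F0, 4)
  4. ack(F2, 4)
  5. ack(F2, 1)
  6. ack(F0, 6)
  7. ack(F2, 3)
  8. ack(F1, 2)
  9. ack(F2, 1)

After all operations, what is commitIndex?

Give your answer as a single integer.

Op 1: append 3 -> log_len=3
Op 2: append 3 -> log_len=6
Op 3: F0 acks idx 4 -> match: F0=4 F1=0 F2=0; commitIndex=0
Op 4: F2 acks idx 4 -> match: F0=4 F1=0 F2=4; commitIndex=4
Op 5: F2 acks idx 1 -> match: F0=4 F1=0 F2=4; commitIndex=4
Op 6: F0 acks idx 6 -> match: F0=6 F1=0 F2=4; commitIndex=4
Op 7: F2 acks idx 3 -> match: F0=6 F1=0 F2=4; commitIndex=4
Op 8: F1 acks idx 2 -> match: F0=6 F1=2 F2=4; commitIndex=4
Op 9: F2 acks idx 1 -> match: F0=6 F1=2 F2=4; commitIndex=4

Answer: 4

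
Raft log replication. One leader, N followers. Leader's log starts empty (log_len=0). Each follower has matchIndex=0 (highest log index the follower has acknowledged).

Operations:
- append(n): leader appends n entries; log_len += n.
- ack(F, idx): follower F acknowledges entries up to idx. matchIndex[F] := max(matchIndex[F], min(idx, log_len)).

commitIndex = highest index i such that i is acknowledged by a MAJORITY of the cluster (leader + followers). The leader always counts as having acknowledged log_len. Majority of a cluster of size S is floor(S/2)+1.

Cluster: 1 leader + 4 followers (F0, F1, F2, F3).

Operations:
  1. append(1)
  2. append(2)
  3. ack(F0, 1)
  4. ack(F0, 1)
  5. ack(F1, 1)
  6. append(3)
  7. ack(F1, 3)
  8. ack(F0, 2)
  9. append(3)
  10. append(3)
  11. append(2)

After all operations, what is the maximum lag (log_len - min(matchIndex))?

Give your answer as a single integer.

Answer: 14

Derivation:
Op 1: append 1 -> log_len=1
Op 2: append 2 -> log_len=3
Op 3: F0 acks idx 1 -> match: F0=1 F1=0 F2=0 F3=0; commitIndex=0
Op 4: F0 acks idx 1 -> match: F0=1 F1=0 F2=0 F3=0; commitIndex=0
Op 5: F1 acks idx 1 -> match: F0=1 F1=1 F2=0 F3=0; commitIndex=1
Op 6: append 3 -> log_len=6
Op 7: F1 acks idx 3 -> match: F0=1 F1=3 F2=0 F3=0; commitIndex=1
Op 8: F0 acks idx 2 -> match: F0=2 F1=3 F2=0 F3=0; commitIndex=2
Op 9: append 3 -> log_len=9
Op 10: append 3 -> log_len=12
Op 11: append 2 -> log_len=14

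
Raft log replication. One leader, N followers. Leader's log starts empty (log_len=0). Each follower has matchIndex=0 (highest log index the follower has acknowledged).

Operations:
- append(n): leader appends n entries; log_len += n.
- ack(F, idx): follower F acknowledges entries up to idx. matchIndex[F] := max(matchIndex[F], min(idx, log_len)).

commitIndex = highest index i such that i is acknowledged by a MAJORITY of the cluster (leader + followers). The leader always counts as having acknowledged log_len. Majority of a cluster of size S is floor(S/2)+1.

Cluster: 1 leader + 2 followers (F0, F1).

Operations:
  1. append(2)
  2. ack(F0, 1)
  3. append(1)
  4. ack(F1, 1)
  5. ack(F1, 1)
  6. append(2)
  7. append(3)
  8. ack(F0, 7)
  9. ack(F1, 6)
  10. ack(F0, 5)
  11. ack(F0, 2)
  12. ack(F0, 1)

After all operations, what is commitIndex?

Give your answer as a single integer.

Answer: 7

Derivation:
Op 1: append 2 -> log_len=2
Op 2: F0 acks idx 1 -> match: F0=1 F1=0; commitIndex=1
Op 3: append 1 -> log_len=3
Op 4: F1 acks idx 1 -> match: F0=1 F1=1; commitIndex=1
Op 5: F1 acks idx 1 -> match: F0=1 F1=1; commitIndex=1
Op 6: append 2 -> log_len=5
Op 7: append 3 -> log_len=8
Op 8: F0 acks idx 7 -> match: F0=7 F1=1; commitIndex=7
Op 9: F1 acks idx 6 -> match: F0=7 F1=6; commitIndex=7
Op 10: F0 acks idx 5 -> match: F0=7 F1=6; commitIndex=7
Op 11: F0 acks idx 2 -> match: F0=7 F1=6; commitIndex=7
Op 12: F0 acks idx 1 -> match: F0=7 F1=6; commitIndex=7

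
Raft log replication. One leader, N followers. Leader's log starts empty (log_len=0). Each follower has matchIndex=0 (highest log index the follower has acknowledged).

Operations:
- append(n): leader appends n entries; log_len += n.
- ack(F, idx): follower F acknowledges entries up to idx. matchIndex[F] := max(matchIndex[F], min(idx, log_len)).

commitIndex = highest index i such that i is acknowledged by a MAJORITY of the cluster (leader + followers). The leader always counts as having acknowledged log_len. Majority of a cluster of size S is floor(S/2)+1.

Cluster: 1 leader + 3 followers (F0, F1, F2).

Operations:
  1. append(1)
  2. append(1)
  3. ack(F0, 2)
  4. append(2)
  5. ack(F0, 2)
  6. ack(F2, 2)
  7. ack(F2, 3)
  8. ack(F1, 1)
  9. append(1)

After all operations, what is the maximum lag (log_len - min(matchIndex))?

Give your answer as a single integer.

Op 1: append 1 -> log_len=1
Op 2: append 1 -> log_len=2
Op 3: F0 acks idx 2 -> match: F0=2 F1=0 F2=0; commitIndex=0
Op 4: append 2 -> log_len=4
Op 5: F0 acks idx 2 -> match: F0=2 F1=0 F2=0; commitIndex=0
Op 6: F2 acks idx 2 -> match: F0=2 F1=0 F2=2; commitIndex=2
Op 7: F2 acks idx 3 -> match: F0=2 F1=0 F2=3; commitIndex=2
Op 8: F1 acks idx 1 -> match: F0=2 F1=1 F2=3; commitIndex=2
Op 9: append 1 -> log_len=5

Answer: 4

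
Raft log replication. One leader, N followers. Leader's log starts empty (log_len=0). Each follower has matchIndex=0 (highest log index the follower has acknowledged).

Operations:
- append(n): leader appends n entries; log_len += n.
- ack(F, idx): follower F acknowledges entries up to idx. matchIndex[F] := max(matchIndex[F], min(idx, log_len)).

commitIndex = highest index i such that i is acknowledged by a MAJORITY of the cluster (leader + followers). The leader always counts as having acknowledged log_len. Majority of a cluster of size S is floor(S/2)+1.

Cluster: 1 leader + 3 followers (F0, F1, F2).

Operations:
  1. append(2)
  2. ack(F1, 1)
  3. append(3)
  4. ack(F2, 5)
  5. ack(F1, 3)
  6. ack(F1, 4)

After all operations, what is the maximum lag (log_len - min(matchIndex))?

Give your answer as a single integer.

Op 1: append 2 -> log_len=2
Op 2: F1 acks idx 1 -> match: F0=0 F1=1 F2=0; commitIndex=0
Op 3: append 3 -> log_len=5
Op 4: F2 acks idx 5 -> match: F0=0 F1=1 F2=5; commitIndex=1
Op 5: F1 acks idx 3 -> match: F0=0 F1=3 F2=5; commitIndex=3
Op 6: F1 acks idx 4 -> match: F0=0 F1=4 F2=5; commitIndex=4

Answer: 5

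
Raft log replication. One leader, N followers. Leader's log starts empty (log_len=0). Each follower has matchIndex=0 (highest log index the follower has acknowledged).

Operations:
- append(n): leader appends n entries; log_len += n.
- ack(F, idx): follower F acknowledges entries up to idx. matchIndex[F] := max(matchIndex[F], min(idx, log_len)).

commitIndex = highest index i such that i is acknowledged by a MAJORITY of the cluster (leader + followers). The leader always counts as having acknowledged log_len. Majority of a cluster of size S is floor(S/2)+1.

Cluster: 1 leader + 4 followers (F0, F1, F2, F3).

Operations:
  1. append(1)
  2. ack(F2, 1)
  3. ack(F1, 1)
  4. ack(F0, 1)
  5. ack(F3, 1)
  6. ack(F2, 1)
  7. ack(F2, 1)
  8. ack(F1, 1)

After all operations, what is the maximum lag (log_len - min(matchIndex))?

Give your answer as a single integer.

Answer: 0

Derivation:
Op 1: append 1 -> log_len=1
Op 2: F2 acks idx 1 -> match: F0=0 F1=0 F2=1 F3=0; commitIndex=0
Op 3: F1 acks idx 1 -> match: F0=0 F1=1 F2=1 F3=0; commitIndex=1
Op 4: F0 acks idx 1 -> match: F0=1 F1=1 F2=1 F3=0; commitIndex=1
Op 5: F3 acks idx 1 -> match: F0=1 F1=1 F2=1 F3=1; commitIndex=1
Op 6: F2 acks idx 1 -> match: F0=1 F1=1 F2=1 F3=1; commitIndex=1
Op 7: F2 acks idx 1 -> match: F0=1 F1=1 F2=1 F3=1; commitIndex=1
Op 8: F1 acks idx 1 -> match: F0=1 F1=1 F2=1 F3=1; commitIndex=1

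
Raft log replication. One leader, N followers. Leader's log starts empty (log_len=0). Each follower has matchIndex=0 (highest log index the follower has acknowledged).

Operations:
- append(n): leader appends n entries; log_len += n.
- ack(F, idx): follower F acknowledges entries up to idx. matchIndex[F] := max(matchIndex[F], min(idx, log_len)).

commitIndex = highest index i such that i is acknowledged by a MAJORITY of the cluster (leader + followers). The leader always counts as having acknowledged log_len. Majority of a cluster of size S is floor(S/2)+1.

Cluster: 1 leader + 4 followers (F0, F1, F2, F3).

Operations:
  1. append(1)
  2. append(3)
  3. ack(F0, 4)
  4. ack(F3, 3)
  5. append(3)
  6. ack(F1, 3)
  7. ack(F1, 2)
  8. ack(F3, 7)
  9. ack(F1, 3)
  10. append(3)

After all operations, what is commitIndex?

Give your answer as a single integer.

Answer: 4

Derivation:
Op 1: append 1 -> log_len=1
Op 2: append 3 -> log_len=4
Op 3: F0 acks idx 4 -> match: F0=4 F1=0 F2=0 F3=0; commitIndex=0
Op 4: F3 acks idx 3 -> match: F0=4 F1=0 F2=0 F3=3; commitIndex=3
Op 5: append 3 -> log_len=7
Op 6: F1 acks idx 3 -> match: F0=4 F1=3 F2=0 F3=3; commitIndex=3
Op 7: F1 acks idx 2 -> match: F0=4 F1=3 F2=0 F3=3; commitIndex=3
Op 8: F3 acks idx 7 -> match: F0=4 F1=3 F2=0 F3=7; commitIndex=4
Op 9: F1 acks idx 3 -> match: F0=4 F1=3 F2=0 F3=7; commitIndex=4
Op 10: append 3 -> log_len=10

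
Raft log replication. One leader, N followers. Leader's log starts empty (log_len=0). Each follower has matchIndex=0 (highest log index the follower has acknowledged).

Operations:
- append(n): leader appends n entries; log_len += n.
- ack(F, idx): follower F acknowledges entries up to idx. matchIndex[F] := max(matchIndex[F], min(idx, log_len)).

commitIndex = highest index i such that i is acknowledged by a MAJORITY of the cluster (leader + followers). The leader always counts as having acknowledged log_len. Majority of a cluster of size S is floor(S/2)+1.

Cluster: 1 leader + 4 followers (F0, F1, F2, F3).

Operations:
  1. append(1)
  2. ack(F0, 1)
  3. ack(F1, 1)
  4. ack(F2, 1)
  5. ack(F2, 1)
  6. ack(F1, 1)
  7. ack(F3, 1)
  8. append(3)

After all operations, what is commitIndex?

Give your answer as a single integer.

Answer: 1

Derivation:
Op 1: append 1 -> log_len=1
Op 2: F0 acks idx 1 -> match: F0=1 F1=0 F2=0 F3=0; commitIndex=0
Op 3: F1 acks idx 1 -> match: F0=1 F1=1 F2=0 F3=0; commitIndex=1
Op 4: F2 acks idx 1 -> match: F0=1 F1=1 F2=1 F3=0; commitIndex=1
Op 5: F2 acks idx 1 -> match: F0=1 F1=1 F2=1 F3=0; commitIndex=1
Op 6: F1 acks idx 1 -> match: F0=1 F1=1 F2=1 F3=0; commitIndex=1
Op 7: F3 acks idx 1 -> match: F0=1 F1=1 F2=1 F3=1; commitIndex=1
Op 8: append 3 -> log_len=4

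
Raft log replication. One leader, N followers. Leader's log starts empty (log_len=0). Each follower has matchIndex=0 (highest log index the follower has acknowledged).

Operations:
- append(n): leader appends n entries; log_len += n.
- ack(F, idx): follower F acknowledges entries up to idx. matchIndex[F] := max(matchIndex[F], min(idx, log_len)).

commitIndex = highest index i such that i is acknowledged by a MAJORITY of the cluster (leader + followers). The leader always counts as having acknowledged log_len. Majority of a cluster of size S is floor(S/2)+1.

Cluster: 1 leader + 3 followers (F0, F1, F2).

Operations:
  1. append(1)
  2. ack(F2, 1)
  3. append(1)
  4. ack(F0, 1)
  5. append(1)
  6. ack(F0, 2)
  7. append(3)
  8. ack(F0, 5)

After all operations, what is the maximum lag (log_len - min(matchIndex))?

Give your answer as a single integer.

Answer: 6

Derivation:
Op 1: append 1 -> log_len=1
Op 2: F2 acks idx 1 -> match: F0=0 F1=0 F2=1; commitIndex=0
Op 3: append 1 -> log_len=2
Op 4: F0 acks idx 1 -> match: F0=1 F1=0 F2=1; commitIndex=1
Op 5: append 1 -> log_len=3
Op 6: F0 acks idx 2 -> match: F0=2 F1=0 F2=1; commitIndex=1
Op 7: append 3 -> log_len=6
Op 8: F0 acks idx 5 -> match: F0=5 F1=0 F2=1; commitIndex=1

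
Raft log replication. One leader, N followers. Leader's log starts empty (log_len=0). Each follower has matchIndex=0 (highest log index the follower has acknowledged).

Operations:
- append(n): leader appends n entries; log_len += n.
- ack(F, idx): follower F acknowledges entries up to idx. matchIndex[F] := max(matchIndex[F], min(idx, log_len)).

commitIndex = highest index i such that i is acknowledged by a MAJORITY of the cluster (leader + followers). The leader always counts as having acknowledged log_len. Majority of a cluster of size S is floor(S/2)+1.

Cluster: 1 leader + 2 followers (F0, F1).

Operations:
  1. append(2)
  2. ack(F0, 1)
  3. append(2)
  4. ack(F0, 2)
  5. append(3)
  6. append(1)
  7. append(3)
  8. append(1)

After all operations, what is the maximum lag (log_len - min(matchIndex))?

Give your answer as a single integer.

Op 1: append 2 -> log_len=2
Op 2: F0 acks idx 1 -> match: F0=1 F1=0; commitIndex=1
Op 3: append 2 -> log_len=4
Op 4: F0 acks idx 2 -> match: F0=2 F1=0; commitIndex=2
Op 5: append 3 -> log_len=7
Op 6: append 1 -> log_len=8
Op 7: append 3 -> log_len=11
Op 8: append 1 -> log_len=12

Answer: 12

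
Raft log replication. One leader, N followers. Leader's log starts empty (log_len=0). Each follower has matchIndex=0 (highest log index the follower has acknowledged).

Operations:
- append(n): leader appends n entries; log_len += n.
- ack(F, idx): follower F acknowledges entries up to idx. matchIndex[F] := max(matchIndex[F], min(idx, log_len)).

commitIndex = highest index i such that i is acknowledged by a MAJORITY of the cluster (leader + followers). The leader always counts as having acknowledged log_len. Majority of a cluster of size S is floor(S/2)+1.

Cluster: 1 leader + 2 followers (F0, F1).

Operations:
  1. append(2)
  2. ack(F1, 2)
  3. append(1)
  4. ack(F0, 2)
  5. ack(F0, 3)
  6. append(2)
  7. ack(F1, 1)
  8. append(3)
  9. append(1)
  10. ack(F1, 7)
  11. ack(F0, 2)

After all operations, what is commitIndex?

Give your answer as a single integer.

Answer: 7

Derivation:
Op 1: append 2 -> log_len=2
Op 2: F1 acks idx 2 -> match: F0=0 F1=2; commitIndex=2
Op 3: append 1 -> log_len=3
Op 4: F0 acks idx 2 -> match: F0=2 F1=2; commitIndex=2
Op 5: F0 acks idx 3 -> match: F0=3 F1=2; commitIndex=3
Op 6: append 2 -> log_len=5
Op 7: F1 acks idx 1 -> match: F0=3 F1=2; commitIndex=3
Op 8: append 3 -> log_len=8
Op 9: append 1 -> log_len=9
Op 10: F1 acks idx 7 -> match: F0=3 F1=7; commitIndex=7
Op 11: F0 acks idx 2 -> match: F0=3 F1=7; commitIndex=7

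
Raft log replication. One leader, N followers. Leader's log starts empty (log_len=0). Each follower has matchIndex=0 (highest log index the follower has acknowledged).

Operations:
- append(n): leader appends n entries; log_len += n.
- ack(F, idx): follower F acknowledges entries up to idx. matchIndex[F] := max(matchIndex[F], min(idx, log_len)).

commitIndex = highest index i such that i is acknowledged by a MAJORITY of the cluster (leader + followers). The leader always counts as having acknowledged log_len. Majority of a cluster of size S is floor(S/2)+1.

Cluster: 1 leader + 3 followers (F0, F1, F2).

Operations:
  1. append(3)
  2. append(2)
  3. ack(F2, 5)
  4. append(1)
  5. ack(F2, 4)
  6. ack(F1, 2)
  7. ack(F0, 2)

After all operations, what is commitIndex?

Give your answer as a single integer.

Op 1: append 3 -> log_len=3
Op 2: append 2 -> log_len=5
Op 3: F2 acks idx 5 -> match: F0=0 F1=0 F2=5; commitIndex=0
Op 4: append 1 -> log_len=6
Op 5: F2 acks idx 4 -> match: F0=0 F1=0 F2=5; commitIndex=0
Op 6: F1 acks idx 2 -> match: F0=0 F1=2 F2=5; commitIndex=2
Op 7: F0 acks idx 2 -> match: F0=2 F1=2 F2=5; commitIndex=2

Answer: 2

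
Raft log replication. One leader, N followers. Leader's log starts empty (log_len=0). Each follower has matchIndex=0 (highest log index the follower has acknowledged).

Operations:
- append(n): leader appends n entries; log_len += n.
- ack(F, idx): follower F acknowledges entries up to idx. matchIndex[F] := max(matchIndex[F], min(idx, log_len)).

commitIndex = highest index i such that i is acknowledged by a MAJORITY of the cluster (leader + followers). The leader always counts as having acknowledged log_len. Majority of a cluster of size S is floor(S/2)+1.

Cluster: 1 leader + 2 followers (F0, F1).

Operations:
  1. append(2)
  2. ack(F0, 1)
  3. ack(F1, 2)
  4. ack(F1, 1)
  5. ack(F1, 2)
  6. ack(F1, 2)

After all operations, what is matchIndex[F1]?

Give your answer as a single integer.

Answer: 2

Derivation:
Op 1: append 2 -> log_len=2
Op 2: F0 acks idx 1 -> match: F0=1 F1=0; commitIndex=1
Op 3: F1 acks idx 2 -> match: F0=1 F1=2; commitIndex=2
Op 4: F1 acks idx 1 -> match: F0=1 F1=2; commitIndex=2
Op 5: F1 acks idx 2 -> match: F0=1 F1=2; commitIndex=2
Op 6: F1 acks idx 2 -> match: F0=1 F1=2; commitIndex=2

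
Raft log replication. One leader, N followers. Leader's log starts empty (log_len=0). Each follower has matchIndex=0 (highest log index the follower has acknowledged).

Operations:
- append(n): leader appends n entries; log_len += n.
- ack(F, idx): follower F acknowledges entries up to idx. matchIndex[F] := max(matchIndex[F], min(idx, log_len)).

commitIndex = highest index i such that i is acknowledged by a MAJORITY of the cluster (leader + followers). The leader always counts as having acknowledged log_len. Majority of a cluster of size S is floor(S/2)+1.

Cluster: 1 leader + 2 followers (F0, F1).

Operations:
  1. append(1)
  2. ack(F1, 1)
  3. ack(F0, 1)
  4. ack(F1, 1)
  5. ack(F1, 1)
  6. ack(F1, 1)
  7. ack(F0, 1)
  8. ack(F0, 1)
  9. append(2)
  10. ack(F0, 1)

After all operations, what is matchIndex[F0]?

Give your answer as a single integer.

Answer: 1

Derivation:
Op 1: append 1 -> log_len=1
Op 2: F1 acks idx 1 -> match: F0=0 F1=1; commitIndex=1
Op 3: F0 acks idx 1 -> match: F0=1 F1=1; commitIndex=1
Op 4: F1 acks idx 1 -> match: F0=1 F1=1; commitIndex=1
Op 5: F1 acks idx 1 -> match: F0=1 F1=1; commitIndex=1
Op 6: F1 acks idx 1 -> match: F0=1 F1=1; commitIndex=1
Op 7: F0 acks idx 1 -> match: F0=1 F1=1; commitIndex=1
Op 8: F0 acks idx 1 -> match: F0=1 F1=1; commitIndex=1
Op 9: append 2 -> log_len=3
Op 10: F0 acks idx 1 -> match: F0=1 F1=1; commitIndex=1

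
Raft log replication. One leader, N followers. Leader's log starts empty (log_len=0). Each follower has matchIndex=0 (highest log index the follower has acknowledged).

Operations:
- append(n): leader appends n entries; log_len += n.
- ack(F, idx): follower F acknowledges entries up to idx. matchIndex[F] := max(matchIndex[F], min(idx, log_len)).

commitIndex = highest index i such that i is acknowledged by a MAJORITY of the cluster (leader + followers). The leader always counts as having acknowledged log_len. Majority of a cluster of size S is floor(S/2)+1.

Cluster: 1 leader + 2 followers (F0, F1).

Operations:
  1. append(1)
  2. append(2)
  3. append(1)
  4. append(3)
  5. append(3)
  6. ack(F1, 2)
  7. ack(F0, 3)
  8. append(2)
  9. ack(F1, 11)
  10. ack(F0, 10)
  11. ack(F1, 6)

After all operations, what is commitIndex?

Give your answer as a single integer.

Op 1: append 1 -> log_len=1
Op 2: append 2 -> log_len=3
Op 3: append 1 -> log_len=4
Op 4: append 3 -> log_len=7
Op 5: append 3 -> log_len=10
Op 6: F1 acks idx 2 -> match: F0=0 F1=2; commitIndex=2
Op 7: F0 acks idx 3 -> match: F0=3 F1=2; commitIndex=3
Op 8: append 2 -> log_len=12
Op 9: F1 acks idx 11 -> match: F0=3 F1=11; commitIndex=11
Op 10: F0 acks idx 10 -> match: F0=10 F1=11; commitIndex=11
Op 11: F1 acks idx 6 -> match: F0=10 F1=11; commitIndex=11

Answer: 11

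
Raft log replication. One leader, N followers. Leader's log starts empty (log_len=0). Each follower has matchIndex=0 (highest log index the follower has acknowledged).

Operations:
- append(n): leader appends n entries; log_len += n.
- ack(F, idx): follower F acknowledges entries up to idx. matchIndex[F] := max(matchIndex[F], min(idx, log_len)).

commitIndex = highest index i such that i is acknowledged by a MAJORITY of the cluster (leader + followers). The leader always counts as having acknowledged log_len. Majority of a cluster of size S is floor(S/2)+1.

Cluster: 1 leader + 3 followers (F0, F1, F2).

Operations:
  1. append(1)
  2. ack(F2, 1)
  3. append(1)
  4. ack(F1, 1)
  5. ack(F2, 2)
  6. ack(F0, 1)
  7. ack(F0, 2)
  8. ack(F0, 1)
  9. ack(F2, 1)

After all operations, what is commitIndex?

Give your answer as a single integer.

Op 1: append 1 -> log_len=1
Op 2: F2 acks idx 1 -> match: F0=0 F1=0 F2=1; commitIndex=0
Op 3: append 1 -> log_len=2
Op 4: F1 acks idx 1 -> match: F0=0 F1=1 F2=1; commitIndex=1
Op 5: F2 acks idx 2 -> match: F0=0 F1=1 F2=2; commitIndex=1
Op 6: F0 acks idx 1 -> match: F0=1 F1=1 F2=2; commitIndex=1
Op 7: F0 acks idx 2 -> match: F0=2 F1=1 F2=2; commitIndex=2
Op 8: F0 acks idx 1 -> match: F0=2 F1=1 F2=2; commitIndex=2
Op 9: F2 acks idx 1 -> match: F0=2 F1=1 F2=2; commitIndex=2

Answer: 2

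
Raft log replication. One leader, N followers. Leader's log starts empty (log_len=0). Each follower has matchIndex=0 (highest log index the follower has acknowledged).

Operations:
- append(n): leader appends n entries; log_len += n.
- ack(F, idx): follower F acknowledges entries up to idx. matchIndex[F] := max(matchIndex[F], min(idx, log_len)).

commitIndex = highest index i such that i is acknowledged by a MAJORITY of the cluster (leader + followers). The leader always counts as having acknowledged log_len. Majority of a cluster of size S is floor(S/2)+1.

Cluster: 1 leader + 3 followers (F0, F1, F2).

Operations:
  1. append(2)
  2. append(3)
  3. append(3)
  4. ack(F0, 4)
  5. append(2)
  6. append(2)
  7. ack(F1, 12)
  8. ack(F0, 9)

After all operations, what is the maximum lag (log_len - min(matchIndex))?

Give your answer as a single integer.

Answer: 12

Derivation:
Op 1: append 2 -> log_len=2
Op 2: append 3 -> log_len=5
Op 3: append 3 -> log_len=8
Op 4: F0 acks idx 4 -> match: F0=4 F1=0 F2=0; commitIndex=0
Op 5: append 2 -> log_len=10
Op 6: append 2 -> log_len=12
Op 7: F1 acks idx 12 -> match: F0=4 F1=12 F2=0; commitIndex=4
Op 8: F0 acks idx 9 -> match: F0=9 F1=12 F2=0; commitIndex=9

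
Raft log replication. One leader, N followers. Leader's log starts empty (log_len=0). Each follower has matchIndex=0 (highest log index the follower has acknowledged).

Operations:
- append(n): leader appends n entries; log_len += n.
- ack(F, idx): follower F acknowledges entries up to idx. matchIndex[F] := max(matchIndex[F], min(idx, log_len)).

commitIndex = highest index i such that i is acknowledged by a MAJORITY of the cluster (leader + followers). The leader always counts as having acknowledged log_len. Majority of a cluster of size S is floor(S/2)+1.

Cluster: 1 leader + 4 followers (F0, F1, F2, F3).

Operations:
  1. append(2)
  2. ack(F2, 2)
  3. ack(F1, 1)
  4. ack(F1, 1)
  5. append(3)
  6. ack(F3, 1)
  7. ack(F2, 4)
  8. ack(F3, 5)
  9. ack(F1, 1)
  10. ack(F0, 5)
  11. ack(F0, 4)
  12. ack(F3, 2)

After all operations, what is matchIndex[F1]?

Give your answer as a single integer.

Answer: 1

Derivation:
Op 1: append 2 -> log_len=2
Op 2: F2 acks idx 2 -> match: F0=0 F1=0 F2=2 F3=0; commitIndex=0
Op 3: F1 acks idx 1 -> match: F0=0 F1=1 F2=2 F3=0; commitIndex=1
Op 4: F1 acks idx 1 -> match: F0=0 F1=1 F2=2 F3=0; commitIndex=1
Op 5: append 3 -> log_len=5
Op 6: F3 acks idx 1 -> match: F0=0 F1=1 F2=2 F3=1; commitIndex=1
Op 7: F2 acks idx 4 -> match: F0=0 F1=1 F2=4 F3=1; commitIndex=1
Op 8: F3 acks idx 5 -> match: F0=0 F1=1 F2=4 F3=5; commitIndex=4
Op 9: F1 acks idx 1 -> match: F0=0 F1=1 F2=4 F3=5; commitIndex=4
Op 10: F0 acks idx 5 -> match: F0=5 F1=1 F2=4 F3=5; commitIndex=5
Op 11: F0 acks idx 4 -> match: F0=5 F1=1 F2=4 F3=5; commitIndex=5
Op 12: F3 acks idx 2 -> match: F0=5 F1=1 F2=4 F3=5; commitIndex=5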